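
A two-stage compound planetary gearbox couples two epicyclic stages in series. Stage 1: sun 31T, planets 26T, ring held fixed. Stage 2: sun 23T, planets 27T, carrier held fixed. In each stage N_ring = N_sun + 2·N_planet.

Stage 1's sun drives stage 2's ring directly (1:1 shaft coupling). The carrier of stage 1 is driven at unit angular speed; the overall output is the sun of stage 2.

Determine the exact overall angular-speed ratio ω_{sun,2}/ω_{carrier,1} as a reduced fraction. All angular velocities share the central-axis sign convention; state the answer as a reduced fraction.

-8778/713

Stage 1: N_ring = 31 + 2·26 = 83
Stage 1: 31(ω_s−ω_c) = −83(ω_r−ω_c),  ω_r=0, ω_c=1
Stage 1: ω_s = 1 − (83/31)(0−1) = 114/31
  ⇒ ω_s¹/ω_c¹ = 114/31
Stage 2: N_ring = 23 + 2·27 = 77
Stage 2: 23(ω_s−ω_c) = −77(ω_r−ω_c),  ω_c=0, ω_r=1
Stage 2: ω_s = 0 − (77/23)(1−0) = -77/23
  ⇒ ω_s²/ω_r² = -77/23
Coupling ω_r² = ω_s¹ ⇒ overall = 114/31 × -77/23 = -8778/713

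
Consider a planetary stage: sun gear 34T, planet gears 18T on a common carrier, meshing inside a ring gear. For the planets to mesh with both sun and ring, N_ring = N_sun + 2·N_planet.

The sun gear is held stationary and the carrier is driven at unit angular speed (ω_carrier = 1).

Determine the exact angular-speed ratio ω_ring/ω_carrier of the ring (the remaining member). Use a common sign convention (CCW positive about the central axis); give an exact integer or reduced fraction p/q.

52/35

N_ring = 34 + 2·18 = 70
34(ω_s−ω_c) = −70(ω_r−ω_c),  ω_s=0, ω_c=1
ω_r = 1 − (34/70)(0−1) = 52/35
ω_r/ω_c = 52/35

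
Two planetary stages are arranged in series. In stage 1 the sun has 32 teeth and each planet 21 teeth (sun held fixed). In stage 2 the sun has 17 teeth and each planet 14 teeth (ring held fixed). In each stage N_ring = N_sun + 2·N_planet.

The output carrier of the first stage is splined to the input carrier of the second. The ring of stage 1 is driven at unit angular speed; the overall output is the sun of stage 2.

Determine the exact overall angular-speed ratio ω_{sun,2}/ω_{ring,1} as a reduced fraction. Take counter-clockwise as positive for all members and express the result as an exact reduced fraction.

2294/901

Stage 1: N_ring = 32 + 2·21 = 74
Stage 1: 32(ω_s−ω_c) = −74(ω_r−ω_c),  ω_s=0, ω_r=1
Stage 1: 32(0−ω_c) = −74(1−ω_c)  ⇒  106ω_c = 74  ⇒  ω_c = 37/53
  ⇒ ω_c¹/ω_r¹ = 37/53
Stage 2: N_ring = 17 + 2·14 = 45
Stage 2: 17(ω_s−ω_c) = −45(ω_r−ω_c),  ω_r=0, ω_c=1
Stage 2: ω_s = 1 − (45/17)(0−1) = 62/17
  ⇒ ω_s²/ω_c² = 62/17
Coupling ω_c² = ω_c¹ ⇒ overall = 37/53 × 62/17 = 2294/901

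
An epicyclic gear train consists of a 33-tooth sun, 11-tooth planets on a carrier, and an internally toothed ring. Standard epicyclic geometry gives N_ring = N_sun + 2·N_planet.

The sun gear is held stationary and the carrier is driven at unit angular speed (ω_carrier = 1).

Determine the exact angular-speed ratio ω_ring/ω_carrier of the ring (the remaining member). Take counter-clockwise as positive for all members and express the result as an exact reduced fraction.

8/5

N_ring = 33 + 2·11 = 55
33(ω_s−ω_c) = −55(ω_r−ω_c),  ω_s=0, ω_c=1
ω_r = 1 − (33/55)(0−1) = 8/5
ω_r/ω_c = 8/5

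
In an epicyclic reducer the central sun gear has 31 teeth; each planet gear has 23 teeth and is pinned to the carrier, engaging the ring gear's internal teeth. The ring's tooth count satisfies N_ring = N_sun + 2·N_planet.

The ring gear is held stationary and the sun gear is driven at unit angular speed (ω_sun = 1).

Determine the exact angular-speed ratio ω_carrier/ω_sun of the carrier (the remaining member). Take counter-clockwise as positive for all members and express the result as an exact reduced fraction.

N_ring = 31 + 2·23 = 77
31(ω_s−ω_c) = −77(ω_r−ω_c),  ω_r=0, ω_s=1
31(1−ω_c) = −77(0−ω_c)  ⇒  108ω_c = 31  ⇒  ω_c = 31/108
ω_c/ω_s = 31/108

31/108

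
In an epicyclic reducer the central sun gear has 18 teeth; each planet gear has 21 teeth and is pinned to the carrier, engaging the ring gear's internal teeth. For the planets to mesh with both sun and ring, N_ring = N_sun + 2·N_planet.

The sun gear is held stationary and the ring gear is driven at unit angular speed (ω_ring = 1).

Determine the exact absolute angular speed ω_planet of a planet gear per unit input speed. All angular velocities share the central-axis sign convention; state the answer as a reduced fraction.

N_ring = 18 + 2·21 = 60
18(ω_s−ω_c) = −60(ω_r−ω_c),  ω_s=0, ω_r=1
18(0−ω_c) = −60(1−ω_c)  ⇒  78ω_c = 60  ⇒  ω_c = 10/13
sun–planet: 18·(0−10/13) = −21·(ω_p−ω_c)  ⇒  ω_p−ω_c = −(18/21)·(-10/13) = 60/91
ω_p = 10/13 + 60/91 = 10/7

10/7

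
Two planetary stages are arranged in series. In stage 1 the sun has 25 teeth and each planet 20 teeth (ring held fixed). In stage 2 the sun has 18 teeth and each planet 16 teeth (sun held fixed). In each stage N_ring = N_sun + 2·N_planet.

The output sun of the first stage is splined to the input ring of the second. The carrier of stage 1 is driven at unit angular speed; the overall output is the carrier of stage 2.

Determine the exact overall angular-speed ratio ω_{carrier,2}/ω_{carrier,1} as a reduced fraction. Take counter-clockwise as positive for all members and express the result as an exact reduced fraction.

45/17

Stage 1: N_ring = 25 + 2·20 = 65
Stage 1: 25(ω_s−ω_c) = −65(ω_r−ω_c),  ω_r=0, ω_c=1
Stage 1: ω_s = 1 − (65/25)(0−1) = 18/5
  ⇒ ω_s¹/ω_c¹ = 18/5
Stage 2: N_ring = 18 + 2·16 = 50
Stage 2: 18(ω_s−ω_c) = −50(ω_r−ω_c),  ω_s=0, ω_r=1
Stage 2: 18(0−ω_c) = −50(1−ω_c)  ⇒  68ω_c = 50  ⇒  ω_c = 25/34
  ⇒ ω_c²/ω_r² = 25/34
Coupling ω_r² = ω_s¹ ⇒ overall = 18/5 × 25/34 = 45/17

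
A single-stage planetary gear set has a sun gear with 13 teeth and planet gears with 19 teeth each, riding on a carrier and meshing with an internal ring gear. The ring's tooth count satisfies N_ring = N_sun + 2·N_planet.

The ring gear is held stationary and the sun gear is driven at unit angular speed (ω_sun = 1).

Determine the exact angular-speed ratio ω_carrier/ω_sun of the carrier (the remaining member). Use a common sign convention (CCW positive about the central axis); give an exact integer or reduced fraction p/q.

13/64

N_ring = 13 + 2·19 = 51
13(ω_s−ω_c) = −51(ω_r−ω_c),  ω_r=0, ω_s=1
13(1−ω_c) = −51(0−ω_c)  ⇒  64ω_c = 13  ⇒  ω_c = 13/64
ω_c/ω_s = 13/64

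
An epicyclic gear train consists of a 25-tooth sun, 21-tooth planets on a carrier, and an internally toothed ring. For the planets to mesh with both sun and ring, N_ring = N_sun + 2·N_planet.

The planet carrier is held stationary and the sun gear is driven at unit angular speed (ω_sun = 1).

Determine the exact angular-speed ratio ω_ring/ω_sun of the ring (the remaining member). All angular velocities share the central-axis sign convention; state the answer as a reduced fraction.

N_ring = 25 + 2·21 = 67
25(ω_s−ω_c) = −67(ω_r−ω_c),  ω_c=0, ω_s=1
ω_r = 0 − (25/67)(1−0) = -25/67
ω_r/ω_s = -25/67

-25/67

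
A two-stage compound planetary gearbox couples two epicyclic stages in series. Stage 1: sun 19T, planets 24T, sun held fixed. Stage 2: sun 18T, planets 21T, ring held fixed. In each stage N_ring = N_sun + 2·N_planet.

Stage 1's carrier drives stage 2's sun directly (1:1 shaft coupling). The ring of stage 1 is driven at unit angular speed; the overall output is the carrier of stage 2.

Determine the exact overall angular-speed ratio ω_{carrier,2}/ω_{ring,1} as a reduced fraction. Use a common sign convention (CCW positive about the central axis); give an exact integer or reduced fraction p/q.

201/1118

Stage 1: N_ring = 19 + 2·24 = 67
Stage 1: 19(ω_s−ω_c) = −67(ω_r−ω_c),  ω_s=0, ω_r=1
Stage 1: 19(0−ω_c) = −67(1−ω_c)  ⇒  86ω_c = 67  ⇒  ω_c = 67/86
  ⇒ ω_c¹/ω_r¹ = 67/86
Stage 2: N_ring = 18 + 2·21 = 60
Stage 2: 18(ω_s−ω_c) = −60(ω_r−ω_c),  ω_r=0, ω_s=1
Stage 2: 18(1−ω_c) = −60(0−ω_c)  ⇒  78ω_c = 18  ⇒  ω_c = 3/13
  ⇒ ω_c²/ω_s² = 3/13
Coupling ω_s² = ω_c¹ ⇒ overall = 67/86 × 3/13 = 201/1118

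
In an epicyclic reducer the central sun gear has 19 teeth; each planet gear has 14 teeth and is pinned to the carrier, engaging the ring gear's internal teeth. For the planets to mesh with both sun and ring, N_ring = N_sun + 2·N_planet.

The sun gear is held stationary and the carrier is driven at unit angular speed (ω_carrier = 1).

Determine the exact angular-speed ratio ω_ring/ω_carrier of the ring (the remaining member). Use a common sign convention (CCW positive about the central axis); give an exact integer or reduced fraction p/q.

N_ring = 19 + 2·14 = 47
19(ω_s−ω_c) = −47(ω_r−ω_c),  ω_s=0, ω_c=1
ω_r = 1 − (19/47)(0−1) = 66/47
ω_r/ω_c = 66/47

66/47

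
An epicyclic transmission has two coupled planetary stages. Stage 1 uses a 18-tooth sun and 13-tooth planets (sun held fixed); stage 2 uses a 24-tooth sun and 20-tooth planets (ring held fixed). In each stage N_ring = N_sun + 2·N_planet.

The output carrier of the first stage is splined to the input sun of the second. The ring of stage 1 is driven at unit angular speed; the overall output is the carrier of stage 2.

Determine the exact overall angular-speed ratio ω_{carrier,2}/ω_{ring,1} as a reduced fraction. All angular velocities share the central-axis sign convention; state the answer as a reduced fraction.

Stage 1: N_ring = 18 + 2·13 = 44
Stage 1: 18(ω_s−ω_c) = −44(ω_r−ω_c),  ω_s=0, ω_r=1
Stage 1: 18(0−ω_c) = −44(1−ω_c)  ⇒  62ω_c = 44  ⇒  ω_c = 22/31
  ⇒ ω_c¹/ω_r¹ = 22/31
Stage 2: N_ring = 24 + 2·20 = 64
Stage 2: 24(ω_s−ω_c) = −64(ω_r−ω_c),  ω_r=0, ω_s=1
Stage 2: 24(1−ω_c) = −64(0−ω_c)  ⇒  88ω_c = 24  ⇒  ω_c = 3/11
  ⇒ ω_c²/ω_s² = 3/11
Coupling ω_s² = ω_c¹ ⇒ overall = 22/31 × 3/11 = 6/31

6/31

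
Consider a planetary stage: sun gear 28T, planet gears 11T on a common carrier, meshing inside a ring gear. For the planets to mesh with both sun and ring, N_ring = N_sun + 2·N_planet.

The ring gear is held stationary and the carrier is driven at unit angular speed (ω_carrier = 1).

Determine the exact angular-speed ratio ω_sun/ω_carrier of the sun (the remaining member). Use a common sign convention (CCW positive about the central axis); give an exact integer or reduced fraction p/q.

N_ring = 28 + 2·11 = 50
28(ω_s−ω_c) = −50(ω_r−ω_c),  ω_r=0, ω_c=1
ω_s = 1 − (50/28)(0−1) = 39/14
ω_s/ω_c = 39/14

39/14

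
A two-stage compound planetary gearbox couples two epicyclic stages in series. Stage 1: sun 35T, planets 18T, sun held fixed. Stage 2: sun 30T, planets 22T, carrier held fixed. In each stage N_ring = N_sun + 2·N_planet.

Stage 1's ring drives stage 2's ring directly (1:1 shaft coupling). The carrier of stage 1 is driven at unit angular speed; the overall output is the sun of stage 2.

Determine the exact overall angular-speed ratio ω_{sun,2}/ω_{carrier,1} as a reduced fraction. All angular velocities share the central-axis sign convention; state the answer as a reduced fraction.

Stage 1: N_ring = 35 + 2·18 = 71
Stage 1: 35(ω_s−ω_c) = −71(ω_r−ω_c),  ω_s=0, ω_c=1
Stage 1: ω_r = 1 − (35/71)(0−1) = 106/71
  ⇒ ω_r¹/ω_c¹ = 106/71
Stage 2: N_ring = 30 + 2·22 = 74
Stage 2: 30(ω_s−ω_c) = −74(ω_r−ω_c),  ω_c=0, ω_r=1
Stage 2: ω_s = 0 − (74/30)(1−0) = -37/15
  ⇒ ω_s²/ω_r² = -37/15
Coupling ω_r² = ω_r¹ ⇒ overall = 106/71 × -37/15 = -3922/1065

-3922/1065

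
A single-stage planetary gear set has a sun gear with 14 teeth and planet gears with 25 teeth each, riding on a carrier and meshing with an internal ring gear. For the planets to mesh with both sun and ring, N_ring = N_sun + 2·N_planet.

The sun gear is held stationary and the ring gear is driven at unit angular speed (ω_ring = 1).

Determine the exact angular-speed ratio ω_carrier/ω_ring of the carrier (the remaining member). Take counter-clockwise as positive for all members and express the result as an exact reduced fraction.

N_ring = 14 + 2·25 = 64
14(ω_s−ω_c) = −64(ω_r−ω_c),  ω_s=0, ω_r=1
14(0−ω_c) = −64(1−ω_c)  ⇒  78ω_c = 64  ⇒  ω_c = 32/39
ω_c/ω_r = 32/39

32/39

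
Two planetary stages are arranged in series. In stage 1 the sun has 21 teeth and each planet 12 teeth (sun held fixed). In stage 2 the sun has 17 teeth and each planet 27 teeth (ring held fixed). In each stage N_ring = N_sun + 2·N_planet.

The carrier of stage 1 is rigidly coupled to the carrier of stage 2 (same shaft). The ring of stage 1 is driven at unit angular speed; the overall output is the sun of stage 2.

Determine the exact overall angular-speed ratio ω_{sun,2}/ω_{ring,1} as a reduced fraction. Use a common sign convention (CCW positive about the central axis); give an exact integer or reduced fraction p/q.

Stage 1: N_ring = 21 + 2·12 = 45
Stage 1: 21(ω_s−ω_c) = −45(ω_r−ω_c),  ω_s=0, ω_r=1
Stage 1: 21(0−ω_c) = −45(1−ω_c)  ⇒  66ω_c = 45  ⇒  ω_c = 15/22
  ⇒ ω_c¹/ω_r¹ = 15/22
Stage 2: N_ring = 17 + 2·27 = 71
Stage 2: 17(ω_s−ω_c) = −71(ω_r−ω_c),  ω_r=0, ω_c=1
Stage 2: ω_s = 1 − (71/17)(0−1) = 88/17
  ⇒ ω_s²/ω_c² = 88/17
Coupling ω_c² = ω_c¹ ⇒ overall = 15/22 × 88/17 = 60/17

60/17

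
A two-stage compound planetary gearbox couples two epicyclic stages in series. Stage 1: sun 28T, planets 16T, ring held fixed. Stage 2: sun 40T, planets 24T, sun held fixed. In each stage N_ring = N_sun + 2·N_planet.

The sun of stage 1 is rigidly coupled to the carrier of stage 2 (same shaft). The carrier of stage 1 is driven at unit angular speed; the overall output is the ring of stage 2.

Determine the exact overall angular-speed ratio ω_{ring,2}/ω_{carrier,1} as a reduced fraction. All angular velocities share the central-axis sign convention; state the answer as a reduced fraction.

Stage 1: N_ring = 28 + 2·16 = 60
Stage 1: 28(ω_s−ω_c) = −60(ω_r−ω_c),  ω_r=0, ω_c=1
Stage 1: ω_s = 1 − (60/28)(0−1) = 22/7
  ⇒ ω_s¹/ω_c¹ = 22/7
Stage 2: N_ring = 40 + 2·24 = 88
Stage 2: 40(ω_s−ω_c) = −88(ω_r−ω_c),  ω_s=0, ω_c=1
Stage 2: ω_r = 1 − (40/88)(0−1) = 16/11
  ⇒ ω_r²/ω_c² = 16/11
Coupling ω_c² = ω_s¹ ⇒ overall = 22/7 × 16/11 = 32/7

32/7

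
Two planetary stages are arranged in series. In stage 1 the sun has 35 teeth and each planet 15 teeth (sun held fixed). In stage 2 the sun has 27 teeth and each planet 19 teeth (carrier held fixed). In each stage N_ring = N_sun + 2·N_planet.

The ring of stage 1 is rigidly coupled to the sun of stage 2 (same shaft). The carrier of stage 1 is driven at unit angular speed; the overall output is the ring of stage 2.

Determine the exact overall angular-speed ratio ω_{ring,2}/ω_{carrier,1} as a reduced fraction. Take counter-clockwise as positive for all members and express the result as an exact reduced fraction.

Stage 1: N_ring = 35 + 2·15 = 65
Stage 1: 35(ω_s−ω_c) = −65(ω_r−ω_c),  ω_s=0, ω_c=1
Stage 1: ω_r = 1 − (35/65)(0−1) = 20/13
  ⇒ ω_r¹/ω_c¹ = 20/13
Stage 2: N_ring = 27 + 2·19 = 65
Stage 2: 27(ω_s−ω_c) = −65(ω_r−ω_c),  ω_c=0, ω_s=1
Stage 2: ω_r = 0 − (27/65)(1−0) = -27/65
  ⇒ ω_r²/ω_s² = -27/65
Coupling ω_s² = ω_r¹ ⇒ overall = 20/13 × -27/65 = -108/169

-108/169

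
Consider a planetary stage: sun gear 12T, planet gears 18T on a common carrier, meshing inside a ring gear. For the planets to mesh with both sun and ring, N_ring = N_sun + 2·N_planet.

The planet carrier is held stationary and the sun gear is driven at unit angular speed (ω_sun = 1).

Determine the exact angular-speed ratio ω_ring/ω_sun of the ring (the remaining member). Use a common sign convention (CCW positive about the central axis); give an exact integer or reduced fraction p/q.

-1/4

N_ring = 12 + 2·18 = 48
12(ω_s−ω_c) = −48(ω_r−ω_c),  ω_c=0, ω_s=1
ω_r = 0 − (12/48)(1−0) = -1/4
ω_r/ω_s = -1/4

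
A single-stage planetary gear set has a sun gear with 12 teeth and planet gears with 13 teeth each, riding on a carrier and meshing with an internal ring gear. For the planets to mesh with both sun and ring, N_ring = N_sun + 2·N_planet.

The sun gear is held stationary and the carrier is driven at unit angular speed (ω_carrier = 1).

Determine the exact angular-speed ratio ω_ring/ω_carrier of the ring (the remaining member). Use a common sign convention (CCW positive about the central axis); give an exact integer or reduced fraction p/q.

25/19

N_ring = 12 + 2·13 = 38
12(ω_s−ω_c) = −38(ω_r−ω_c),  ω_s=0, ω_c=1
ω_r = 1 − (12/38)(0−1) = 25/19
ω_r/ω_c = 25/19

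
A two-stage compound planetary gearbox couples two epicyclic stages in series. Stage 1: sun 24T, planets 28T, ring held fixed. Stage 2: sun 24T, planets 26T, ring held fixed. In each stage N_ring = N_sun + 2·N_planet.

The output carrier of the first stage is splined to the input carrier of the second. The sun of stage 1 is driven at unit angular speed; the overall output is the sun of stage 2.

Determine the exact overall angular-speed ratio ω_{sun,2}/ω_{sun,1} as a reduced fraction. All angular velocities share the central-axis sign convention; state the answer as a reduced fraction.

25/26

Stage 1: N_ring = 24 + 2·28 = 80
Stage 1: 24(ω_s−ω_c) = −80(ω_r−ω_c),  ω_r=0, ω_s=1
Stage 1: 24(1−ω_c) = −80(0−ω_c)  ⇒  104ω_c = 24  ⇒  ω_c = 3/13
  ⇒ ω_c¹/ω_s¹ = 3/13
Stage 2: N_ring = 24 + 2·26 = 76
Stage 2: 24(ω_s−ω_c) = −76(ω_r−ω_c),  ω_r=0, ω_c=1
Stage 2: ω_s = 1 − (76/24)(0−1) = 25/6
  ⇒ ω_s²/ω_c² = 25/6
Coupling ω_c² = ω_c¹ ⇒ overall = 3/13 × 25/6 = 25/26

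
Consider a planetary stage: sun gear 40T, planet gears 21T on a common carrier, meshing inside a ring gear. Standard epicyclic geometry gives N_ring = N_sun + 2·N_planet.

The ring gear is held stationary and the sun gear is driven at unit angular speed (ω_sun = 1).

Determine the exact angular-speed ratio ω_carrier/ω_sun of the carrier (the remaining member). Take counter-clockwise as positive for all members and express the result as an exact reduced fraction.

20/61

N_ring = 40 + 2·21 = 82
40(ω_s−ω_c) = −82(ω_r−ω_c),  ω_r=0, ω_s=1
40(1−ω_c) = −82(0−ω_c)  ⇒  122ω_c = 40  ⇒  ω_c = 20/61
ω_c/ω_s = 20/61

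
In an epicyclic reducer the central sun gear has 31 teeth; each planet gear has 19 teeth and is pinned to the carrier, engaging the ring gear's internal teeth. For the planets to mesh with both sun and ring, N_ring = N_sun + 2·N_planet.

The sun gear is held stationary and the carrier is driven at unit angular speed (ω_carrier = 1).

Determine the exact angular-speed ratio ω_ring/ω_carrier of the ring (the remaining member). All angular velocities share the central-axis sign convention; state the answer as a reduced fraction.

N_ring = 31 + 2·19 = 69
31(ω_s−ω_c) = −69(ω_r−ω_c),  ω_s=0, ω_c=1
ω_r = 1 − (31/69)(0−1) = 100/69
ω_r/ω_c = 100/69

100/69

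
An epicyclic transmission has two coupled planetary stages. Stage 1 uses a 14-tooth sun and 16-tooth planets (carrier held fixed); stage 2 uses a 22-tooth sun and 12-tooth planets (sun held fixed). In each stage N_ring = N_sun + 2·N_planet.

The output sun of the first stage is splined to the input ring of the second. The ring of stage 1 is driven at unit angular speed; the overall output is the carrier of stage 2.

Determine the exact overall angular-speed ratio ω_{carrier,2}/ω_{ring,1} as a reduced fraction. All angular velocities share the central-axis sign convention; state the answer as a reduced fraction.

-529/238

Stage 1: N_ring = 14 + 2·16 = 46
Stage 1: 14(ω_s−ω_c) = −46(ω_r−ω_c),  ω_c=0, ω_r=1
Stage 1: ω_s = 0 − (46/14)(1−0) = -23/7
  ⇒ ω_s¹/ω_r¹ = -23/7
Stage 2: N_ring = 22 + 2·12 = 46
Stage 2: 22(ω_s−ω_c) = −46(ω_r−ω_c),  ω_s=0, ω_r=1
Stage 2: 22(0−ω_c) = −46(1−ω_c)  ⇒  68ω_c = 46  ⇒  ω_c = 23/34
  ⇒ ω_c²/ω_r² = 23/34
Coupling ω_r² = ω_s¹ ⇒ overall = -23/7 × 23/34 = -529/238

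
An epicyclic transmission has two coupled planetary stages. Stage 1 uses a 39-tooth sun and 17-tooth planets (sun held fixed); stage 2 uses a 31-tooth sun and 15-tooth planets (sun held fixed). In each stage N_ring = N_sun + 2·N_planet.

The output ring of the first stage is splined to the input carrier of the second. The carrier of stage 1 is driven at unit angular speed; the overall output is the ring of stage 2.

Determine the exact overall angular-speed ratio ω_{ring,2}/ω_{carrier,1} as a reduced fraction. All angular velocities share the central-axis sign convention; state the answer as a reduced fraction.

Stage 1: N_ring = 39 + 2·17 = 73
Stage 1: 39(ω_s−ω_c) = −73(ω_r−ω_c),  ω_s=0, ω_c=1
Stage 1: ω_r = 1 − (39/73)(0−1) = 112/73
  ⇒ ω_r¹/ω_c¹ = 112/73
Stage 2: N_ring = 31 + 2·15 = 61
Stage 2: 31(ω_s−ω_c) = −61(ω_r−ω_c),  ω_s=0, ω_c=1
Stage 2: ω_r = 1 − (31/61)(0−1) = 92/61
  ⇒ ω_r²/ω_c² = 92/61
Coupling ω_c² = ω_r¹ ⇒ overall = 112/73 × 92/61 = 10304/4453

10304/4453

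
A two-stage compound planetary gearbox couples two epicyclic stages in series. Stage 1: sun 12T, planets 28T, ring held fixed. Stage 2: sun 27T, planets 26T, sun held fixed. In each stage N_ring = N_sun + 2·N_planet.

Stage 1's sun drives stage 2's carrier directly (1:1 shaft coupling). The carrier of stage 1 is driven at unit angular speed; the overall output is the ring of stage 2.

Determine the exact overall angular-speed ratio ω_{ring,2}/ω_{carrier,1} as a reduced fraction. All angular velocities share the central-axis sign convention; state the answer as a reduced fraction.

Stage 1: N_ring = 12 + 2·28 = 68
Stage 1: 12(ω_s−ω_c) = −68(ω_r−ω_c),  ω_r=0, ω_c=1
Stage 1: ω_s = 1 − (68/12)(0−1) = 20/3
  ⇒ ω_s¹/ω_c¹ = 20/3
Stage 2: N_ring = 27 + 2·26 = 79
Stage 2: 27(ω_s−ω_c) = −79(ω_r−ω_c),  ω_s=0, ω_c=1
Stage 2: ω_r = 1 − (27/79)(0−1) = 106/79
  ⇒ ω_r²/ω_c² = 106/79
Coupling ω_c² = ω_s¹ ⇒ overall = 20/3 × 106/79 = 2120/237

2120/237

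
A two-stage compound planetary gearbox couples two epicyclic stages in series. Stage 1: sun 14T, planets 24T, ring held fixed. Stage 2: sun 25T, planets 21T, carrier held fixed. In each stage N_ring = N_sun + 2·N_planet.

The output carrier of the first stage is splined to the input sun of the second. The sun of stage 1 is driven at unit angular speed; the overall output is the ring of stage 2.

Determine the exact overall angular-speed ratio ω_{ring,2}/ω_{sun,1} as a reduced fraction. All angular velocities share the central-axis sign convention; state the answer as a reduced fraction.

Stage 1: N_ring = 14 + 2·24 = 62
Stage 1: 14(ω_s−ω_c) = −62(ω_r−ω_c),  ω_r=0, ω_s=1
Stage 1: 14(1−ω_c) = −62(0−ω_c)  ⇒  76ω_c = 14  ⇒  ω_c = 7/38
  ⇒ ω_c¹/ω_s¹ = 7/38
Stage 2: N_ring = 25 + 2·21 = 67
Stage 2: 25(ω_s−ω_c) = −67(ω_r−ω_c),  ω_c=0, ω_s=1
Stage 2: ω_r = 0 − (25/67)(1−0) = -25/67
  ⇒ ω_r²/ω_s² = -25/67
Coupling ω_s² = ω_c¹ ⇒ overall = 7/38 × -25/67 = -175/2546

-175/2546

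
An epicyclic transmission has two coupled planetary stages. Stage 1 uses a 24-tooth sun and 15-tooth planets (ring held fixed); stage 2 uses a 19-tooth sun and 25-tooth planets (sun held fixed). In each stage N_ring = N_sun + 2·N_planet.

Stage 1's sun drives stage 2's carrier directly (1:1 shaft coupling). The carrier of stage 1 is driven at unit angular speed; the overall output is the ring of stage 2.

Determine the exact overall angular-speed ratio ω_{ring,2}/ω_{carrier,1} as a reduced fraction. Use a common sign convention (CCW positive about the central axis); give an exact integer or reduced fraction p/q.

Stage 1: N_ring = 24 + 2·15 = 54
Stage 1: 24(ω_s−ω_c) = −54(ω_r−ω_c),  ω_r=0, ω_c=1
Stage 1: ω_s = 1 − (54/24)(0−1) = 13/4
  ⇒ ω_s¹/ω_c¹ = 13/4
Stage 2: N_ring = 19 + 2·25 = 69
Stage 2: 19(ω_s−ω_c) = −69(ω_r−ω_c),  ω_s=0, ω_c=1
Stage 2: ω_r = 1 − (19/69)(0−1) = 88/69
  ⇒ ω_r²/ω_c² = 88/69
Coupling ω_c² = ω_s¹ ⇒ overall = 13/4 × 88/69 = 286/69

286/69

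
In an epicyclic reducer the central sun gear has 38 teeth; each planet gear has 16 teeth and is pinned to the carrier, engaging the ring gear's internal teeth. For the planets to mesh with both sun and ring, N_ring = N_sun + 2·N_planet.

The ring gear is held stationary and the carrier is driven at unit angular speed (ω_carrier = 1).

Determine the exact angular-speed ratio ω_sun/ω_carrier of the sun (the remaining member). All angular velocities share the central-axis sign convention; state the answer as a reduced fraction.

N_ring = 38 + 2·16 = 70
38(ω_s−ω_c) = −70(ω_r−ω_c),  ω_r=0, ω_c=1
ω_s = 1 − (70/38)(0−1) = 54/19
ω_s/ω_c = 54/19

54/19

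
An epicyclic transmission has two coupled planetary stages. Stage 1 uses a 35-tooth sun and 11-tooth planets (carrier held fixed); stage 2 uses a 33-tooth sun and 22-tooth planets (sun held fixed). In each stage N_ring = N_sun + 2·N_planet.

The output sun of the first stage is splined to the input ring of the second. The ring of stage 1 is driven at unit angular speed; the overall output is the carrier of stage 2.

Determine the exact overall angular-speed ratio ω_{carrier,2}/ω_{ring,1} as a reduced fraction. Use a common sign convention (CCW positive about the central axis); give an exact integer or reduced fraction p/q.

-57/50

Stage 1: N_ring = 35 + 2·11 = 57
Stage 1: 35(ω_s−ω_c) = −57(ω_r−ω_c),  ω_c=0, ω_r=1
Stage 1: ω_s = 0 − (57/35)(1−0) = -57/35
  ⇒ ω_s¹/ω_r¹ = -57/35
Stage 2: N_ring = 33 + 2·22 = 77
Stage 2: 33(ω_s−ω_c) = −77(ω_r−ω_c),  ω_s=0, ω_r=1
Stage 2: 33(0−ω_c) = −77(1−ω_c)  ⇒  110ω_c = 77  ⇒  ω_c = 7/10
  ⇒ ω_c²/ω_r² = 7/10
Coupling ω_r² = ω_s¹ ⇒ overall = -57/35 × 7/10 = -57/50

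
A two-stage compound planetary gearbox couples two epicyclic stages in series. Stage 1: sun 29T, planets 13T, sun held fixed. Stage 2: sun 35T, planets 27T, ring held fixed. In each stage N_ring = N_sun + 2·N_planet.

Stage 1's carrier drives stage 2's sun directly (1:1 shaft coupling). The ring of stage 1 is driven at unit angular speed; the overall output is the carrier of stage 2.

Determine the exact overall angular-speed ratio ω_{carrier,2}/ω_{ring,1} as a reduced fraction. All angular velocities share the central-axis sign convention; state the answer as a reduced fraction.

Stage 1: N_ring = 29 + 2·13 = 55
Stage 1: 29(ω_s−ω_c) = −55(ω_r−ω_c),  ω_s=0, ω_r=1
Stage 1: 29(0−ω_c) = −55(1−ω_c)  ⇒  84ω_c = 55  ⇒  ω_c = 55/84
  ⇒ ω_c¹/ω_r¹ = 55/84
Stage 2: N_ring = 35 + 2·27 = 89
Stage 2: 35(ω_s−ω_c) = −89(ω_r−ω_c),  ω_r=0, ω_s=1
Stage 2: 35(1−ω_c) = −89(0−ω_c)  ⇒  124ω_c = 35  ⇒  ω_c = 35/124
  ⇒ ω_c²/ω_s² = 35/124
Coupling ω_s² = ω_c¹ ⇒ overall = 55/84 × 35/124 = 275/1488

275/1488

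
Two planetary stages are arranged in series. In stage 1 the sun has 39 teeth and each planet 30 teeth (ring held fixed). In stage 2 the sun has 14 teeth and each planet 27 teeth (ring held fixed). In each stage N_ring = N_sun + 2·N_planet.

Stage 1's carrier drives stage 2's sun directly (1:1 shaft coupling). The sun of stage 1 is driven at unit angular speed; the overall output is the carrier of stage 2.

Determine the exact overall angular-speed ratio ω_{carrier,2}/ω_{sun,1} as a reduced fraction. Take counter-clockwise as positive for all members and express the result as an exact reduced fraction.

91/1886

Stage 1: N_ring = 39 + 2·30 = 99
Stage 1: 39(ω_s−ω_c) = −99(ω_r−ω_c),  ω_r=0, ω_s=1
Stage 1: 39(1−ω_c) = −99(0−ω_c)  ⇒  138ω_c = 39  ⇒  ω_c = 13/46
  ⇒ ω_c¹/ω_s¹ = 13/46
Stage 2: N_ring = 14 + 2·27 = 68
Stage 2: 14(ω_s−ω_c) = −68(ω_r−ω_c),  ω_r=0, ω_s=1
Stage 2: 14(1−ω_c) = −68(0−ω_c)  ⇒  82ω_c = 14  ⇒  ω_c = 7/41
  ⇒ ω_c²/ω_s² = 7/41
Coupling ω_s² = ω_c¹ ⇒ overall = 13/46 × 7/41 = 91/1886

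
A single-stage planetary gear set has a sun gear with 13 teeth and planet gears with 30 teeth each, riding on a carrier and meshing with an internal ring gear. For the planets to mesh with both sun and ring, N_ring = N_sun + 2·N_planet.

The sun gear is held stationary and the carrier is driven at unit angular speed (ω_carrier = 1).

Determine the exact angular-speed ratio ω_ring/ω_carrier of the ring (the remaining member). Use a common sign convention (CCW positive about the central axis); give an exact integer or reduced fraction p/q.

86/73

N_ring = 13 + 2·30 = 73
13(ω_s−ω_c) = −73(ω_r−ω_c),  ω_s=0, ω_c=1
ω_r = 1 − (13/73)(0−1) = 86/73
ω_r/ω_c = 86/73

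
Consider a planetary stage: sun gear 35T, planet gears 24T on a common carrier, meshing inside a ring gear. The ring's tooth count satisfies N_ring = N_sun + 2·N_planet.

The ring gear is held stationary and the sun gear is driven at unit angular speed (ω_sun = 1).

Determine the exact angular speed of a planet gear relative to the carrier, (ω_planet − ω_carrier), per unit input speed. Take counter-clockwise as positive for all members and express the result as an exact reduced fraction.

N_ring = 35 + 2·24 = 83
35(ω_s−ω_c) = −83(ω_r−ω_c),  ω_r=0, ω_s=1
35(1−ω_c) = −83(0−ω_c)  ⇒  118ω_c = 35  ⇒  ω_c = 35/118
sun–planet: 35·(1−35/118) = −24·(ω_p−ω_c)  ⇒  ω_p−ω_c = −(35/24)·(83/118) = -2905/2832

-2905/2832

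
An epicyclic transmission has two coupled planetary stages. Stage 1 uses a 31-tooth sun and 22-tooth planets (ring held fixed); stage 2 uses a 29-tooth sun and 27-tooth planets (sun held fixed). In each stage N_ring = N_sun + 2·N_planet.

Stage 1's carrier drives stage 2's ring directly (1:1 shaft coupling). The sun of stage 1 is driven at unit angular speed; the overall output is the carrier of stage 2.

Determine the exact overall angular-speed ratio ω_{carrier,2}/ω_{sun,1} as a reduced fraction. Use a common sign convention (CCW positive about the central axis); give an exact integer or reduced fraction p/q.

Stage 1: N_ring = 31 + 2·22 = 75
Stage 1: 31(ω_s−ω_c) = −75(ω_r−ω_c),  ω_r=0, ω_s=1
Stage 1: 31(1−ω_c) = −75(0−ω_c)  ⇒  106ω_c = 31  ⇒  ω_c = 31/106
  ⇒ ω_c¹/ω_s¹ = 31/106
Stage 2: N_ring = 29 + 2·27 = 83
Stage 2: 29(ω_s−ω_c) = −83(ω_r−ω_c),  ω_s=0, ω_r=1
Stage 2: 29(0−ω_c) = −83(1−ω_c)  ⇒  112ω_c = 83  ⇒  ω_c = 83/112
  ⇒ ω_c²/ω_r² = 83/112
Coupling ω_r² = ω_c¹ ⇒ overall = 31/106 × 83/112 = 2573/11872

2573/11872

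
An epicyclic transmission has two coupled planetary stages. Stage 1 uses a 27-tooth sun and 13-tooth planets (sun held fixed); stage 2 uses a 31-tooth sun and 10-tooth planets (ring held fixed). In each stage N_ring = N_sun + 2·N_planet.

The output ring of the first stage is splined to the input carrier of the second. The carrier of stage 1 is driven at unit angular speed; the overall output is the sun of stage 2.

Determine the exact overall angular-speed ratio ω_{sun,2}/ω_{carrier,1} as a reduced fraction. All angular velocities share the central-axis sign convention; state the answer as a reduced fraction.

Stage 1: N_ring = 27 + 2·13 = 53
Stage 1: 27(ω_s−ω_c) = −53(ω_r−ω_c),  ω_s=0, ω_c=1
Stage 1: ω_r = 1 − (27/53)(0−1) = 80/53
  ⇒ ω_r¹/ω_c¹ = 80/53
Stage 2: N_ring = 31 + 2·10 = 51
Stage 2: 31(ω_s−ω_c) = −51(ω_r−ω_c),  ω_r=0, ω_c=1
Stage 2: ω_s = 1 − (51/31)(0−1) = 82/31
  ⇒ ω_s²/ω_c² = 82/31
Coupling ω_c² = ω_r¹ ⇒ overall = 80/53 × 82/31 = 6560/1643

6560/1643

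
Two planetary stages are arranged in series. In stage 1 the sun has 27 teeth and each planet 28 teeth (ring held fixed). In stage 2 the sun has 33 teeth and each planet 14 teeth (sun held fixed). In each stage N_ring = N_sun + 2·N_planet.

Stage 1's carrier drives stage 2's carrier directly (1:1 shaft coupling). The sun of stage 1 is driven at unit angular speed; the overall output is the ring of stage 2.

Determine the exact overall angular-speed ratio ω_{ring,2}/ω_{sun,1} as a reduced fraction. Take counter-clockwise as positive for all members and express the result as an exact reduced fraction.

Stage 1: N_ring = 27 + 2·28 = 83
Stage 1: 27(ω_s−ω_c) = −83(ω_r−ω_c),  ω_r=0, ω_s=1
Stage 1: 27(1−ω_c) = −83(0−ω_c)  ⇒  110ω_c = 27  ⇒  ω_c = 27/110
  ⇒ ω_c¹/ω_s¹ = 27/110
Stage 2: N_ring = 33 + 2·14 = 61
Stage 2: 33(ω_s−ω_c) = −61(ω_r−ω_c),  ω_s=0, ω_c=1
Stage 2: ω_r = 1 − (33/61)(0−1) = 94/61
  ⇒ ω_r²/ω_c² = 94/61
Coupling ω_c² = ω_c¹ ⇒ overall = 27/110 × 94/61 = 1269/3355

1269/3355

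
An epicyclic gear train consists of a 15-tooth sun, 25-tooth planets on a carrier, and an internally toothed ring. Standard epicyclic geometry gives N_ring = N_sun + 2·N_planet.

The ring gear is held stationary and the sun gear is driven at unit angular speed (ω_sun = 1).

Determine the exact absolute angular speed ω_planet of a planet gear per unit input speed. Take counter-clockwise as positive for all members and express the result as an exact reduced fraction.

-3/10

N_ring = 15 + 2·25 = 65
15(ω_s−ω_c) = −65(ω_r−ω_c),  ω_r=0, ω_s=1
15(1−ω_c) = −65(0−ω_c)  ⇒  80ω_c = 15  ⇒  ω_c = 3/16
sun–planet: 15·(1−3/16) = −25·(ω_p−ω_c)  ⇒  ω_p−ω_c = −(15/25)·(13/16) = -39/80
ω_p = 3/16 − 39/80 = -3/10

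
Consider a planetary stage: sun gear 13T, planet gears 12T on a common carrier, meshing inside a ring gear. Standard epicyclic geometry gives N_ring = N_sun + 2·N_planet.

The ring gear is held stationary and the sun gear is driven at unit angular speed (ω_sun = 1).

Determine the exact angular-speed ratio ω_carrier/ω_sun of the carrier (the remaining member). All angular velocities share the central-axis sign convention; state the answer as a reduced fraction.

N_ring = 13 + 2·12 = 37
13(ω_s−ω_c) = −37(ω_r−ω_c),  ω_r=0, ω_s=1
13(1−ω_c) = −37(0−ω_c)  ⇒  50ω_c = 13  ⇒  ω_c = 13/50
ω_c/ω_s = 13/50

13/50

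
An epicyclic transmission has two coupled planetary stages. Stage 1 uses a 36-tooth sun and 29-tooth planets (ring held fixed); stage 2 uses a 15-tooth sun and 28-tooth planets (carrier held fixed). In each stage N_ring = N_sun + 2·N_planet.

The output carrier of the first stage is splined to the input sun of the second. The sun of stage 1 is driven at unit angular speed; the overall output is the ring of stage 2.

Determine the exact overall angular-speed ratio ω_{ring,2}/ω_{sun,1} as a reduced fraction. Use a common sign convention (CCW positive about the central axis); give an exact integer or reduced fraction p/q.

-54/923

Stage 1: N_ring = 36 + 2·29 = 94
Stage 1: 36(ω_s−ω_c) = −94(ω_r−ω_c),  ω_r=0, ω_s=1
Stage 1: 36(1−ω_c) = −94(0−ω_c)  ⇒  130ω_c = 36  ⇒  ω_c = 18/65
  ⇒ ω_c¹/ω_s¹ = 18/65
Stage 2: N_ring = 15 + 2·28 = 71
Stage 2: 15(ω_s−ω_c) = −71(ω_r−ω_c),  ω_c=0, ω_s=1
Stage 2: ω_r = 0 − (15/71)(1−0) = -15/71
  ⇒ ω_r²/ω_s² = -15/71
Coupling ω_s² = ω_c¹ ⇒ overall = 18/65 × -15/71 = -54/923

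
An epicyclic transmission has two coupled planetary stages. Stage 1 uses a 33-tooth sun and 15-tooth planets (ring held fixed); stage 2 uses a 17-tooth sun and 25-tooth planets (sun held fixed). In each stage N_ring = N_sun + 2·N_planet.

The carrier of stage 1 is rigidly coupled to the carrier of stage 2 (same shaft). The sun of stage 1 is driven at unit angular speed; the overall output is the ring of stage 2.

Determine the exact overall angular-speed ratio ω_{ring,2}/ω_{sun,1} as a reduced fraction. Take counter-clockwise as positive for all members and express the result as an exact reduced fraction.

Stage 1: N_ring = 33 + 2·15 = 63
Stage 1: 33(ω_s−ω_c) = −63(ω_r−ω_c),  ω_r=0, ω_s=1
Stage 1: 33(1−ω_c) = −63(0−ω_c)  ⇒  96ω_c = 33  ⇒  ω_c = 11/32
  ⇒ ω_c¹/ω_s¹ = 11/32
Stage 2: N_ring = 17 + 2·25 = 67
Stage 2: 17(ω_s−ω_c) = −67(ω_r−ω_c),  ω_s=0, ω_c=1
Stage 2: ω_r = 1 − (17/67)(0−1) = 84/67
  ⇒ ω_r²/ω_c² = 84/67
Coupling ω_c² = ω_c¹ ⇒ overall = 11/32 × 84/67 = 231/536

231/536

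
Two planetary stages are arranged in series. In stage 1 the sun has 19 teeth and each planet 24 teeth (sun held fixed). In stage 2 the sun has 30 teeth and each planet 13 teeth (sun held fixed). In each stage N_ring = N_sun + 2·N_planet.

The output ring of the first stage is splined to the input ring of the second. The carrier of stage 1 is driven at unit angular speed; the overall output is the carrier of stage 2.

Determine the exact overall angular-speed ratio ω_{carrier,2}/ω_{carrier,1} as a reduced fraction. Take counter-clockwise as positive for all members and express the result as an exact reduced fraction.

56/67

Stage 1: N_ring = 19 + 2·24 = 67
Stage 1: 19(ω_s−ω_c) = −67(ω_r−ω_c),  ω_s=0, ω_c=1
Stage 1: ω_r = 1 − (19/67)(0−1) = 86/67
  ⇒ ω_r¹/ω_c¹ = 86/67
Stage 2: N_ring = 30 + 2·13 = 56
Stage 2: 30(ω_s−ω_c) = −56(ω_r−ω_c),  ω_s=0, ω_r=1
Stage 2: 30(0−ω_c) = −56(1−ω_c)  ⇒  86ω_c = 56  ⇒  ω_c = 28/43
  ⇒ ω_c²/ω_r² = 28/43
Coupling ω_r² = ω_r¹ ⇒ overall = 86/67 × 28/43 = 56/67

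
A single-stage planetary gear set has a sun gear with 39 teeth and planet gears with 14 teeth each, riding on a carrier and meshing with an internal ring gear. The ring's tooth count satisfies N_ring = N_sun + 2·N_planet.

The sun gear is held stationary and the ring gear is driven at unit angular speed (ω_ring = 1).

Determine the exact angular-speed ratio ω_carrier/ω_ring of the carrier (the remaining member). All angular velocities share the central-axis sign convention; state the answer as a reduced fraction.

67/106

N_ring = 39 + 2·14 = 67
39(ω_s−ω_c) = −67(ω_r−ω_c),  ω_s=0, ω_r=1
39(0−ω_c) = −67(1−ω_c)  ⇒  106ω_c = 67  ⇒  ω_c = 67/106
ω_c/ω_r = 67/106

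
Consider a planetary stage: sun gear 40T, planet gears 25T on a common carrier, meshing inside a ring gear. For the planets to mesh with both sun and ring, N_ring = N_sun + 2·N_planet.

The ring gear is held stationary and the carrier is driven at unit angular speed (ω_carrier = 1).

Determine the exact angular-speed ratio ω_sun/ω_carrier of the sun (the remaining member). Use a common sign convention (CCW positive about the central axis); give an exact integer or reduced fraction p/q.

13/4

N_ring = 40 + 2·25 = 90
40(ω_s−ω_c) = −90(ω_r−ω_c),  ω_r=0, ω_c=1
ω_s = 1 − (90/40)(0−1) = 13/4
ω_s/ω_c = 13/4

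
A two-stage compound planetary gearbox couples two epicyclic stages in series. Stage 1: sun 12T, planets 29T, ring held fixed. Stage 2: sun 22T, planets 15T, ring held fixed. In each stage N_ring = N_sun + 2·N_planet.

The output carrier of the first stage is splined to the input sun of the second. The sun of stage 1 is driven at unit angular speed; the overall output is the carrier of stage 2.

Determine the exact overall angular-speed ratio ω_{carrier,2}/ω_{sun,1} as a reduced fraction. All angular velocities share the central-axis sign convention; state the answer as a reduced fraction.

Stage 1: N_ring = 12 + 2·29 = 70
Stage 1: 12(ω_s−ω_c) = −70(ω_r−ω_c),  ω_r=0, ω_s=1
Stage 1: 12(1−ω_c) = −70(0−ω_c)  ⇒  82ω_c = 12  ⇒  ω_c = 6/41
  ⇒ ω_c¹/ω_s¹ = 6/41
Stage 2: N_ring = 22 + 2·15 = 52
Stage 2: 22(ω_s−ω_c) = −52(ω_r−ω_c),  ω_r=0, ω_s=1
Stage 2: 22(1−ω_c) = −52(0−ω_c)  ⇒  74ω_c = 22  ⇒  ω_c = 11/37
  ⇒ ω_c²/ω_s² = 11/37
Coupling ω_s² = ω_c¹ ⇒ overall = 6/41 × 11/37 = 66/1517

66/1517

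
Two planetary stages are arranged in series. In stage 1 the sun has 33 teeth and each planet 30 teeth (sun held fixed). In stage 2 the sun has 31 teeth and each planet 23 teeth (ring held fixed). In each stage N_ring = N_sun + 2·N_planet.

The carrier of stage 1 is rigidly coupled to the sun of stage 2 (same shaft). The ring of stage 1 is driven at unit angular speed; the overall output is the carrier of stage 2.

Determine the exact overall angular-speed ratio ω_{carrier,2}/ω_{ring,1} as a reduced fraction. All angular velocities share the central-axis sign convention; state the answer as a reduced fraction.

Stage 1: N_ring = 33 + 2·30 = 93
Stage 1: 33(ω_s−ω_c) = −93(ω_r−ω_c),  ω_s=0, ω_r=1
Stage 1: 33(0−ω_c) = −93(1−ω_c)  ⇒  126ω_c = 93  ⇒  ω_c = 31/42
  ⇒ ω_c¹/ω_r¹ = 31/42
Stage 2: N_ring = 31 + 2·23 = 77
Stage 2: 31(ω_s−ω_c) = −77(ω_r−ω_c),  ω_r=0, ω_s=1
Stage 2: 31(1−ω_c) = −77(0−ω_c)  ⇒  108ω_c = 31  ⇒  ω_c = 31/108
  ⇒ ω_c²/ω_s² = 31/108
Coupling ω_s² = ω_c¹ ⇒ overall = 31/42 × 31/108 = 961/4536

961/4536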